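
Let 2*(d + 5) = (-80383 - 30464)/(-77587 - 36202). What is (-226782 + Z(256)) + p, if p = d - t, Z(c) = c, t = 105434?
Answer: -75547819923/227578 ≈ -3.3196e+5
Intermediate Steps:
d = -1027043/227578 (d = -5 + ((-80383 - 30464)/(-77587 - 36202))/2 = -5 + (-110847/(-113789))/2 = -5 + (-110847*(-1/113789))/2 = -5 + (½)*(110847/113789) = -5 + 110847/227578 = -1027043/227578 ≈ -4.5129)
p = -23995485895/227578 (p = -1027043/227578 - 1*105434 = -1027043/227578 - 105434 = -23995485895/227578 ≈ -1.0544e+5)
(-226782 + Z(256)) + p = (-226782 + 256) - 23995485895/227578 = -226526 - 23995485895/227578 = -75547819923/227578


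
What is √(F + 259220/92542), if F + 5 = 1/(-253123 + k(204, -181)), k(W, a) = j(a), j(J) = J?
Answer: I*√75517368124196672846/5860314692 ≈ 1.4829*I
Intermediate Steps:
k(W, a) = a
F = -1266521/253304 (F = -5 + 1/(-253123 - 181) = -5 + 1/(-253304) = -5 - 1/253304 = -1266521/253304 ≈ -5.0000)
√(F + 259220/92542) = √(-1266521/253304 + 259220/92542) = √(-1266521/253304 + 259220*(1/92542)) = √(-1266521/253304 + 129610/46271) = √(-25772461751/11720629384) = I*√75517368124196672846/5860314692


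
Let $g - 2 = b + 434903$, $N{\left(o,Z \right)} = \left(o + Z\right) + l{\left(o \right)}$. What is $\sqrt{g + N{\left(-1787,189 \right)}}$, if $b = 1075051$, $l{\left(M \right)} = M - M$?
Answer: $\sqrt{1508358} \approx 1228.2$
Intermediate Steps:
$l{\left(M \right)} = 0$
$N{\left(o,Z \right)} = Z + o$ ($N{\left(o,Z \right)} = \left(o + Z\right) + 0 = \left(Z + o\right) + 0 = Z + o$)
$g = 1509956$ ($g = 2 + \left(1075051 + 434903\right) = 2 + 1509954 = 1509956$)
$\sqrt{g + N{\left(-1787,189 \right)}} = \sqrt{1509956 + \left(189 - 1787\right)} = \sqrt{1509956 - 1598} = \sqrt{1508358}$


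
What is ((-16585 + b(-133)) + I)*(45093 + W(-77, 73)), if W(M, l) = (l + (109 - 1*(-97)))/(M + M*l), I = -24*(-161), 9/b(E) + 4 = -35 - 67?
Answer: -31496945156475/54908 ≈ -5.7363e+8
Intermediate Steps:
b(E) = -9/106 (b(E) = 9/(-4 + (-35 - 67)) = 9/(-4 - 102) = 9/(-106) = 9*(-1/106) = -9/106)
I = 3864
W(M, l) = (206 + l)/(M + M*l) (W(M, l) = (l + (109 + 97))/(M + M*l) = (l + 206)/(M + M*l) = (206 + l)/(M + M*l))
((-16585 + b(-133)) + I)*(45093 + W(-77, 73)) = ((-16585 - 9/106) + 3864)*(45093 + (206 + 73)/((-77)*(1 + 73))) = (-1758019/106 + 3864)*(45093 - 1/77*279/74) = -1348435*(45093 - 1/77*1/74*279)/106 = -1348435*(45093 - 279/5698)/106 = -1348435/106*256939635/5698 = -31496945156475/54908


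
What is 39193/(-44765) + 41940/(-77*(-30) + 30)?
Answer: 1417248/83135 ≈ 17.048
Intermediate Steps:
39193/(-44765) + 41940/(-77*(-30) + 30) = 39193*(-1/44765) + 41940/(2310 + 30) = -5599/6395 + 41940/2340 = -5599/6395 + 41940*(1/2340) = -5599/6395 + 233/13 = 1417248/83135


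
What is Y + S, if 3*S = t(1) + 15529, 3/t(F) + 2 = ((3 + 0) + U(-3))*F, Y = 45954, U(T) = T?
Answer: 306779/6 ≈ 51130.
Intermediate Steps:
t(F) = -3/2 (t(F) = 3/(-2 + ((3 + 0) - 3)*F) = 3/(-2 + (3 - 3)*F) = 3/(-2 + 0*F) = 3/(-2 + 0) = 3/(-2) = 3*(-½) = -3/2)
S = 31055/6 (S = (-3/2 + 15529)/3 = (⅓)*(31055/2) = 31055/6 ≈ 5175.8)
Y + S = 45954 + 31055/6 = 306779/6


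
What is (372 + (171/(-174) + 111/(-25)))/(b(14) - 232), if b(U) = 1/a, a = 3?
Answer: -1594611/1007750 ≈ -1.5823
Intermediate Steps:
b(U) = ⅓ (b(U) = 1/3 = ⅓)
(372 + (171/(-174) + 111/(-25)))/(b(14) - 232) = (372 + (171/(-174) + 111/(-25)))/(⅓ - 232) = (372 + (171*(-1/174) + 111*(-1/25)))/(-695/3) = (372 + (-57/58 - 111/25))*(-3/695) = (372 - 7863/1450)*(-3/695) = (531537/1450)*(-3/695) = -1594611/1007750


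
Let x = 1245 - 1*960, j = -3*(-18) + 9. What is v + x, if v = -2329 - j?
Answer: -2107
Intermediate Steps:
j = 63 (j = 54 + 9 = 63)
v = -2392 (v = -2329 - 1*63 = -2329 - 63 = -2392)
x = 285 (x = 1245 - 960 = 285)
v + x = -2392 + 285 = -2107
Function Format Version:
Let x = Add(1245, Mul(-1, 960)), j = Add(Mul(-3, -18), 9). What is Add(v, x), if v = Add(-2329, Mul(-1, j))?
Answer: -2107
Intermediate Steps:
j = 63 (j = Add(54, 9) = 63)
v = -2392 (v = Add(-2329, Mul(-1, 63)) = Add(-2329, -63) = -2392)
x = 285 (x = Add(1245, -960) = 285)
Add(v, x) = Add(-2392, 285) = -2107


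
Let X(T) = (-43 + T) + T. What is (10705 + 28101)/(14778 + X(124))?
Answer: 38806/14983 ≈ 2.5900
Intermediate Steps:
X(T) = -43 + 2*T
(10705 + 28101)/(14778 + X(124)) = (10705 + 28101)/(14778 + (-43 + 2*124)) = 38806/(14778 + (-43 + 248)) = 38806/(14778 + 205) = 38806/14983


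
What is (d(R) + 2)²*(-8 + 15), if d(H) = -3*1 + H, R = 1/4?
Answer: 63/16 ≈ 3.9375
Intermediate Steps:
R = ¼ ≈ 0.25000
d(H) = -3 + H
(d(R) + 2)²*(-8 + 15) = ((-3 + ¼) + 2)²*(-8 + 15) = (-11/4 + 2)²*7 = (-¾)²*7 = (9/16)*7 = 63/16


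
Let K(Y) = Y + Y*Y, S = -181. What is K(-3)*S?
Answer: -1086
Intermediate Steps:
K(Y) = Y + Y**2
K(-3)*S = -3*(1 - 3)*(-181) = -3*(-2)*(-181) = 6*(-181) = -1086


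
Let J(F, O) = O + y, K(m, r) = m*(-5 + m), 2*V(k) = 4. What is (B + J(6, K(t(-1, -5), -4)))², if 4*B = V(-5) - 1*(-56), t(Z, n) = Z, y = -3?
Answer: 1225/4 ≈ 306.25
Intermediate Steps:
V(k) = 2 (V(k) = (½)*4 = 2)
J(F, O) = -3 + O (J(F, O) = O - 3 = -3 + O)
B = 29/2 (B = (2 - 1*(-56))/4 = (2 + 56)/4 = (¼)*58 = 29/2 ≈ 14.500)
(B + J(6, K(t(-1, -5), -4)))² = (29/2 + (-3 - (-5 - 1)))² = (29/2 + (-3 - 1*(-6)))² = (29/2 + (-3 + 6))² = (29/2 + 3)² = (35/2)² = 1225/4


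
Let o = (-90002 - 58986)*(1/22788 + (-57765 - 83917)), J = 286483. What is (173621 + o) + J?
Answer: 120260125972993/5697 ≈ 2.1109e+10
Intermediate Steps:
o = 120257504760505/5697 (o = -148988*(1/22788 - 141682) = -148988*(-3228649415/22788) = 120257504760505/5697 ≈ 2.1109e+10)
(173621 + o) + J = (173621 + 120257504760505/5697) + 286483 = 120258493879342/5697 + 286483 = 120260125972993/5697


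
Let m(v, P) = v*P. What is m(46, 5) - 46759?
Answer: -46529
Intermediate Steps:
m(v, P) = P*v
m(46, 5) - 46759 = 5*46 - 46759 = 230 - 46759 = -46529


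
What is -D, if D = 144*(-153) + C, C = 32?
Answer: 22000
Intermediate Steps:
D = -22000 (D = 144*(-153) + 32 = -22032 + 32 = -22000)
-D = -1*(-22000) = 22000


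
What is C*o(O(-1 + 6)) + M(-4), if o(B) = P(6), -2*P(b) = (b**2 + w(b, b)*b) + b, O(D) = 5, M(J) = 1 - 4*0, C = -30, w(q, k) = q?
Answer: 1171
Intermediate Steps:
M(J) = 1 (M(J) = 1 + 0 = 1)
P(b) = -b**2 - b/2 (P(b) = -((b**2 + b*b) + b)/2 = -((b**2 + b**2) + b)/2 = -(2*b**2 + b)/2 = -(b + 2*b**2)/2 = -b**2 - b/2)
o(B) = -39 (o(B) = -1*6*(1/2 + 6) = -1*6*13/2 = -39)
C*o(O(-1 + 6)) + M(-4) = -30*(-39) + 1 = 1170 + 1 = 1171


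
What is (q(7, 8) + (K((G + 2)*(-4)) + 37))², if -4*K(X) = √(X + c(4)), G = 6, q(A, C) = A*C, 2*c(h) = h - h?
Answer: (93 - I*√2)² ≈ 8647.0 - 263.04*I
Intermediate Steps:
c(h) = 0 (c(h) = (h - h)/2 = (½)*0 = 0)
K(X) = -√X/4 (K(X) = -√(X + 0)/4 = -√X/4)
(q(7, 8) + (K((G + 2)*(-4)) + 37))² = (7*8 + (-2*I*√(6 + 2)/4 + 37))² = (56 + (-4*I*√2/4 + 37))² = (56 + (-I*√2 + 37))² = (56 + (37 - I*√2))² = (93 - I*√2)²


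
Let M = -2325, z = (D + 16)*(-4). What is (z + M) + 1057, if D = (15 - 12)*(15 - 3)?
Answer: -1476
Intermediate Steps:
D = 36 (D = 3*12 = 36)
z = -208 (z = (36 + 16)*(-4) = 52*(-4) = -208)
(z + M) + 1057 = (-208 - 2325) + 1057 = -2533 + 1057 = -1476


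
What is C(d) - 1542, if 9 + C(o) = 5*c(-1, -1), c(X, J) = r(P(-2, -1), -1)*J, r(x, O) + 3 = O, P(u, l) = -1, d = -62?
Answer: -1531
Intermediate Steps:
r(x, O) = -3 + O
c(X, J) = -4*J (c(X, J) = (-3 - 1)*J = -4*J)
C(o) = 11 (C(o) = -9 + 5*(-4*(-1)) = -9 + 5*4 = -9 + 20 = 11)
C(d) - 1542 = 11 - 1542 = -1531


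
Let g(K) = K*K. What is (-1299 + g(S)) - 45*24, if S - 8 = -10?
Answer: -2375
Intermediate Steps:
S = -2 (S = 8 - 10 = -2)
g(K) = K²
(-1299 + g(S)) - 45*24 = (-1299 + (-2)²) - 45*24 = (-1299 + 4) - 1080 = -1295 - 1080 = -2375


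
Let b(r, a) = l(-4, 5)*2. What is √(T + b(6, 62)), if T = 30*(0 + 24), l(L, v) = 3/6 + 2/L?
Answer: 12*√5 ≈ 26.833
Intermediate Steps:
l(L, v) = ½ + 2/L (l(L, v) = 3*(⅙) + 2/L = ½ + 2/L)
b(r, a) = 0 (b(r, a) = ((½)*(4 - 4)/(-4))*2 = ((½)*(-¼)*0)*2 = 0*2 = 0)
T = 720 (T = 30*24 = 720)
√(T + b(6, 62)) = √(720 + 0) = √720 = 12*√5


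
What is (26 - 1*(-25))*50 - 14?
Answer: 2536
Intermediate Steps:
(26 - 1*(-25))*50 - 14 = (26 + 25)*50 - 14 = 51*50 - 14 = 2550 - 14 = 2536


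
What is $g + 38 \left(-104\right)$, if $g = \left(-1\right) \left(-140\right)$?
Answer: $-3812$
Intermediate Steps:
$g = 140$
$g + 38 \left(-104\right) = 140 + 38 \left(-104\right) = 140 - 3952 = -3812$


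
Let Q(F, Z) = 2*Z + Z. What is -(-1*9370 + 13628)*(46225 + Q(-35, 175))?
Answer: -199061500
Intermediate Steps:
Q(F, Z) = 3*Z
-(-1*9370 + 13628)*(46225 + Q(-35, 175)) = -(-1*9370 + 13628)*(46225 + 3*175) = -(-9370 + 13628)*(46225 + 525) = -4258*46750 = -1*199061500 = -199061500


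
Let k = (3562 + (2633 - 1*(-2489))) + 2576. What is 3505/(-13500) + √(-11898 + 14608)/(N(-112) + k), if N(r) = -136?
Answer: -701/2700 + √2710/11124 ≈ -0.25495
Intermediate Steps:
k = 11260 (k = (3562 + (2633 + 2489)) + 2576 = (3562 + 5122) + 2576 = 8684 + 2576 = 11260)
3505/(-13500) + √(-11898 + 14608)/(N(-112) + k) = 3505/(-13500) + √(-11898 + 14608)/(-136 + 11260) = 3505*(-1/13500) + √2710/11124 = -701/2700 + √2710*(1/11124) = -701/2700 + √2710/11124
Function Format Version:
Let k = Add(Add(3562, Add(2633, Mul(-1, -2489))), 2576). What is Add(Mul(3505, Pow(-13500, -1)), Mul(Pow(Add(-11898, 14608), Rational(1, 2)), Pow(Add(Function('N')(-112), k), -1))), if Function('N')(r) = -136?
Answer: Add(Rational(-701, 2700), Mul(Rational(1, 11124), Pow(2710, Rational(1, 2)))) ≈ -0.25495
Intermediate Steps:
k = 11260 (k = Add(Add(3562, Add(2633, 2489)), 2576) = Add(Add(3562, 5122), 2576) = Add(8684, 2576) = 11260)
Add(Mul(3505, Pow(-13500, -1)), Mul(Pow(Add(-11898, 14608), Rational(1, 2)), Pow(Add(Function('N')(-112), k), -1))) = Add(Mul(3505, Pow(-13500, -1)), Mul(Pow(Add(-11898, 14608), Rational(1, 2)), Pow(Add(-136, 11260), -1))) = Add(Mul(3505, Rational(-1, 13500)), Mul(Pow(2710, Rational(1, 2)), Pow(11124, -1))) = Add(Rational(-701, 2700), Mul(Pow(2710, Rational(1, 2)), Rational(1, 11124))) = Add(Rational(-701, 2700), Mul(Rational(1, 11124), Pow(2710, Rational(1, 2))))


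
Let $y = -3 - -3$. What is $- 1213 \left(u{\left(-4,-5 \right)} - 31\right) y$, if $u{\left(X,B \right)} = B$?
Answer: $0$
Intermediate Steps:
$y = 0$ ($y = -3 + 3 = 0$)
$- 1213 \left(u{\left(-4,-5 \right)} - 31\right) y = - 1213 \left(-5 - 31\right) 0 = - 1213 \left(\left(-36\right) 0\right) = \left(-1213\right) 0 = 0$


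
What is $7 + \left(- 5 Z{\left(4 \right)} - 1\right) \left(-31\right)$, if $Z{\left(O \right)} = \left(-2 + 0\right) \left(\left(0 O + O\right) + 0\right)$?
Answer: $-1202$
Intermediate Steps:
$Z{\left(O \right)} = - 2 O$ ($Z{\left(O \right)} = - 2 \left(\left(0 + O\right) + 0\right) = - 2 \left(O + 0\right) = - 2 O$)
$7 + \left(- 5 Z{\left(4 \right)} - 1\right) \left(-31\right) = 7 + \left(- 5 \left(\left(-2\right) 4\right) - 1\right) \left(-31\right) = 7 + \left(\left(-5\right) \left(-8\right) - 1\right) \left(-31\right) = 7 + \left(40 - 1\right) \left(-31\right) = 7 + 39 \left(-31\right) = 7 - 1209 = -1202$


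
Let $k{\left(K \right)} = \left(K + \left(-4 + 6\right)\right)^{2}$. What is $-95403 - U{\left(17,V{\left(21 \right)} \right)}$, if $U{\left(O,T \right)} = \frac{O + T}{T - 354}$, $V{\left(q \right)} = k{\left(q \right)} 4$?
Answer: $- \frac{168102219}{1762} \approx -95404.0$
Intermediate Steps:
$k{\left(K \right)} = \left(2 + K\right)^{2}$ ($k{\left(K \right)} = \left(K + 2\right)^{2} = \left(2 + K\right)^{2}$)
$V{\left(q \right)} = 4 \left(2 + q\right)^{2}$ ($V{\left(q \right)} = \left(2 + q\right)^{2} \cdot 4 = 4 \left(2 + q\right)^{2}$)
$U{\left(O,T \right)} = \frac{O + T}{-354 + T}$
$-95403 - U{\left(17,V{\left(21 \right)} \right)} = -95403 - \frac{17 + 4 \left(2 + 21\right)^{2}}{-354 + 4 \left(2 + 21\right)^{2}} = -95403 - \frac{17 + 4 \cdot 23^{2}}{-354 + 4 \cdot 23^{2}} = -95403 - \frac{17 + 4 \cdot 529}{-354 + 4 \cdot 529} = -95403 - \frac{17 + 2116}{-354 + 2116} = -95403 - \frac{1}{1762} \cdot 2133 = -95403 - \frac{2133}{1762} = - \frac{168102219}{1762}$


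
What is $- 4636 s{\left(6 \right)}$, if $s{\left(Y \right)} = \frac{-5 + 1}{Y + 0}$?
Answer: $\frac{9272}{3} \approx 3090.7$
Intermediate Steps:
$s{\left(Y \right)} = - \frac{4}{Y}$
$- 4636 s{\left(6 \right)} = - 4636 \left(- \frac{4}{6}\right) = - 4636 \left(\left(-4\right) \frac{1}{6}\right) = \left(-4636\right) \left(- \frac{2}{3}\right) = \frac{9272}{3}$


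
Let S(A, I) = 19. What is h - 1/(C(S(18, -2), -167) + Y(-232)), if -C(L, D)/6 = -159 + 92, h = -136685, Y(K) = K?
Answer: -23236451/170 ≈ -1.3669e+5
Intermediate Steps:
C(L, D) = 402 (C(L, D) = -6*(-159 + 92) = -6*(-67) = 402)
h - 1/(C(S(18, -2), -167) + Y(-232)) = -136685 - 1/(402 - 232) = -136685 - 1/170 = -23236451/170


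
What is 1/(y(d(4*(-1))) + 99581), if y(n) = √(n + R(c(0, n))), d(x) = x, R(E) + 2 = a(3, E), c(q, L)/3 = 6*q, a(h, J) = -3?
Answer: 99581/9916375570 - 3*I/9916375570 ≈ 1.0042e-5 - 3.0253e-10*I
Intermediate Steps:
c(q, L) = 18*q (c(q, L) = 3*(6*q) = 18*q)
R(E) = -5 (R(E) = -2 - 3 = -5)
y(n) = √(-5 + n) (y(n) = √(n - 5) = √(-5 + n))
1/(y(d(4*(-1))) + 99581) = 1/(√(-5 + 4*(-1)) + 99581) = 1/(√(-5 - 4) + 99581) = 1/(√(-9) + 99581) = 1/(3*I + 99581) = 1/(99581 + 3*I) = (99581 - 3*I)/9916375570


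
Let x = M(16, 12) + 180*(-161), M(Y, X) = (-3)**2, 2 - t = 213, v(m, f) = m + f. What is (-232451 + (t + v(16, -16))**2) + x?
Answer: -216901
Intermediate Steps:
v(m, f) = f + m
t = -211 (t = 2 - 1*213 = 2 - 213 = -211)
M(Y, X) = 9
x = -28971 (x = 9 + 180*(-161) = 9 - 28980 = -28971)
(-232451 + (t + v(16, -16))**2) + x = (-232451 + (-211 + (-16 + 16))**2) - 28971 = (-232451 + (-211 + 0)**2) - 28971 = (-232451 + (-211)**2) - 28971 = (-232451 + 44521) - 28971 = -187930 - 28971 = -216901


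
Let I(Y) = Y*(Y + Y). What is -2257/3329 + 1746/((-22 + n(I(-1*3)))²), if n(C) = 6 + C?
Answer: 2901703/6658 ≈ 435.82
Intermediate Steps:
I(Y) = 2*Y² (I(Y) = Y*(2*Y) = 2*Y²)
-2257/3329 + 1746/((-22 + n(I(-1*3)))²) = -2257/3329 + 1746/((-22 + (6 + 2*(-1*3)²))²) = -2257*1/3329 + 1746/((-22 + (6 + 2*(-3)²))²) = -2257/3329 + 1746/((-22 + (6 + 2*9))²) = -2257/3329 + 1746/((-22 + (6 + 18))²) = -2257/3329 + 1746/((-22 + 24)²) = -2257/3329 + 1746/(2²) = -2257/3329 + 1746/4 = -2257/3329 + 1746*(¼) = -2257/3329 + 873/2 = 2901703/6658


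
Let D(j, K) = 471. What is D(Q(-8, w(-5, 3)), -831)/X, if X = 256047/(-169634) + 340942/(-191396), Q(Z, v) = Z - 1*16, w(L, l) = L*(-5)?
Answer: -1911510466143/13355215855 ≈ -143.13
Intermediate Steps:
w(L, l) = -5*L
Q(Z, v) = -16 + Z (Q(Z, v) = Z - 16 = -16 + Z)
X = -13355215855/4058408633 (X = 256047*(-1/169634) + 340942*(-1/191396) = -256047/169634 - 170471/95698 = -13355215855/4058408633 ≈ -3.2908)
D(Q(-8, w(-5, 3)), -831)/X = 471/(-13355215855/4058408633) = 471*(-4058408633/13355215855) = -1911510466143/13355215855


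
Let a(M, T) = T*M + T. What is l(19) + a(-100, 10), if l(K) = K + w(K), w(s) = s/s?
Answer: -970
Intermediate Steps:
w(s) = 1
a(M, T) = T + M*T (a(M, T) = M*T + T = T + M*T)
l(K) = 1 + K (l(K) = K + 1 = 1 + K)
l(19) + a(-100, 10) = (1 + 19) + 10*(1 - 100) = 20 + 10*(-99) = 20 - 990 = -970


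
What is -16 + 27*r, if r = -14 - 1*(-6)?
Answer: -232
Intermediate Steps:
r = -8 (r = -14 + 6 = -8)
-16 + 27*r = -16 + 27*(-8) = -16 - 216 = -232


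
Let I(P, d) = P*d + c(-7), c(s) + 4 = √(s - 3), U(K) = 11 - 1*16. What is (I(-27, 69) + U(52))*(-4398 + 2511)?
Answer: 3532464 - 1887*I*√10 ≈ 3.5325e+6 - 5967.2*I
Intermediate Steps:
U(K) = -5 (U(K) = 11 - 16 = -5)
c(s) = -4 + √(-3 + s) (c(s) = -4 + √(s - 3) = -4 + √(-3 + s))
I(P, d) = -4 + I*√10 + P*d (I(P, d) = P*d + (-4 + √(-3 - 7)) = P*d + (-4 + √(-10)) = P*d + (-4 + I*√10) = -4 + I*√10 + P*d)
(I(-27, 69) + U(52))*(-4398 + 2511) = ((-4 + I*√10 - 27*69) - 5)*(-4398 + 2511) = ((-4 + I*√10 - 1863) - 5)*(-1887) = ((-1867 + I*√10) - 5)*(-1887) = (-1872 + I*√10)*(-1887) = 3532464 - 1887*I*√10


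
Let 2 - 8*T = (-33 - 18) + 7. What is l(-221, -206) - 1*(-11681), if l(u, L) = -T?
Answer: 46701/4 ≈ 11675.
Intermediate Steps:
T = 23/4 (T = ¼ - ((-33 - 18) + 7)/8 = ¼ - (-51 + 7)/8 = ¼ - ⅛*(-44) = ¼ + 11/2 = 23/4 ≈ 5.7500)
l(u, L) = -23/4 (l(u, L) = -1*23/4 = -23/4)
l(-221, -206) - 1*(-11681) = -23/4 - 1*(-11681) = -23/4 + 11681 = 46701/4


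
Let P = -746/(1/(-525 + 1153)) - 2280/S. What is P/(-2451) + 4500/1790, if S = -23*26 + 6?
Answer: 6287159333/32465946 ≈ 193.65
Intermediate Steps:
S = -592 (S = -598 + 6 = -592)
P = -34667827/74 (P = -746/(1/(-525 + 1153)) - 2280/(-592) = -746/(1/628) - 2280*(-1/592) = -746/1/628 + 285/74 = -746*628 + 285/74 = -468488 + 285/74 = -34667827/74 ≈ -4.6848e+5)
P/(-2451) + 4500/1790 = -34667827/74/(-2451) + 4500/1790 = -34667827/74*(-1/2451) + 4500*(1/1790) = 34667827/181374 + 450/179 = 6287159333/32465946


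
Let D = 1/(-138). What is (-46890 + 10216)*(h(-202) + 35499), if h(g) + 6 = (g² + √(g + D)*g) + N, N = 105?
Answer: -2801966948 + 3704074*I*√3847026/69 ≈ -2.802e+9 + 1.0529e+8*I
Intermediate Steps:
D = -1/138 ≈ -0.0072464
h(g) = 99 + g² + g*√(-1/138 + g) (h(g) = -6 + ((g² + √(g - 1/138)*g) + 105) = -6 + ((g² + √(-1/138 + g)*g) + 105) = -6 + ((g² + g*√(-1/138 + g)) + 105) = -6 + (105 + g² + g*√(-1/138 + g)) = 99 + g² + g*√(-1/138 + g))
(-46890 + 10216)*(h(-202) + 35499) = (-46890 + 10216)*((99 + (-202)² + (1/138)*(-202)*√(-138 + 19044*(-202))) + 35499) = -36674*((99 + 40804 + (1/138)*(-202)*√(-138 - 3846888)) + 35499) = -36674*((99 + 40804 + (1/138)*(-202)*√(-3847026)) + 35499) = -36674*((99 + 40804 + (1/138)*(-202)*(I*√3847026)) + 35499) = -36674*((99 + 40804 - 101*I*√3847026/69) + 35499) = -36674*((40903 - 101*I*√3847026/69) + 35499) = -36674*(76402 - 101*I*√3847026/69) = -2801966948 + 3704074*I*√3847026/69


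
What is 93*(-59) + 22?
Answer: -5465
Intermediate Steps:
93*(-59) + 22 = -5487 + 22 = -5465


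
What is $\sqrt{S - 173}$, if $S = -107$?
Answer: $2 i \sqrt{70} \approx 16.733 i$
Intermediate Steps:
$\sqrt{S - 173} = \sqrt{-107 - 173} = \sqrt{-280} = 2 i \sqrt{70}$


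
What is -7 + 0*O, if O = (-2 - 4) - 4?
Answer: -7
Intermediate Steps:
O = -10 (O = -6 - 4 = -10)
-7 + 0*O = -7 + 0*(-10) = -7 + 0 = -7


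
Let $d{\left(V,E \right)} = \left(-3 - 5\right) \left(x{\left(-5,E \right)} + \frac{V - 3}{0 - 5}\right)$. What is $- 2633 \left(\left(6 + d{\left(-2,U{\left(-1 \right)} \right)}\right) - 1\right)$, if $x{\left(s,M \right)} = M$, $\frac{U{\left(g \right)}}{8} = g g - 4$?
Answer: $-497637$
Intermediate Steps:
$U{\left(g \right)} = -32 + 8 g^{2}$ ($U{\left(g \right)} = 8 \left(g g - 4\right) = 8 \left(g^{2} - 4\right) = 8 \left(-4 + g^{2}\right) = -32 + 8 g^{2}$)
$d{\left(V,E \right)} = - \frac{24}{5} - 8 E + \frac{8 V}{5}$ ($d{\left(V,E \right)} = \left(-3 - 5\right) \left(E + \frac{V - 3}{0 - 5}\right) = - 8 \left(E + \frac{-3 + V}{-5}\right) = - 8 \left(E + \left(-3 + V\right) \left(- \frac{1}{5}\right)\right) = - 8 \left(E - \left(- \frac{3}{5} + \frac{V}{5}\right)\right) = - 8 \left(\frac{3}{5} + E - \frac{V}{5}\right) = - \frac{24}{5} - 8 E + \frac{8 V}{5}$)
$- 2633 \left(\left(6 + d{\left(-2,U{\left(-1 \right)} \right)}\right) - 1\right) = - 2633 \left(\left(6 - \left(8 + 8 \left(-32 + 8 \left(-1\right)^{2}\right)\right)\right) - 1\right) = - 2633 \left(\left(6 - \left(8 + 8 \left(-32 + 8 \cdot 1\right)\right)\right) - 1\right) = - 2633 \left(\left(6 - \left(8 + 8 \left(-32 + 8\right)\right)\right) - 1\right) = - 2633 \left(\left(6 - -184\right) - 1\right) = - 2633 \left(\left(6 + 184\right) - 1\right) = - 2633 \left(190 - 1\right) = \left(-2633\right) 189 = -497637$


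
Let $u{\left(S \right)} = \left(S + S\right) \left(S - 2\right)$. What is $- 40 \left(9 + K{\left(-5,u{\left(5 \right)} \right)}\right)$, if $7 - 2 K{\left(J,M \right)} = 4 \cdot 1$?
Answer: $-420$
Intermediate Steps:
$u{\left(S \right)} = 2 S \left(-2 + S\right)$
$K{\left(J,M \right)} = \frac{3}{2}$ ($K{\left(J,M \right)} = \frac{7}{2} - \frac{4 \cdot 1}{2} = \frac{7}{2} - 2 = \frac{3}{2}$)
$- 40 \left(9 + K{\left(-5,u{\left(5 \right)} \right)}\right) = - 40 \left(9 + \frac{3}{2}\right) = \left(-40\right) \frac{21}{2} = -420$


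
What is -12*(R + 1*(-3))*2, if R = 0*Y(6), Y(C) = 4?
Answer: 72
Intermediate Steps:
R = 0 (R = 0*4 = 0)
-12*(R + 1*(-3))*2 = -12*(0 + 1*(-3))*2 = -12*(0 - 3)*2 = -12*(-3)*2 = 36*2 = 72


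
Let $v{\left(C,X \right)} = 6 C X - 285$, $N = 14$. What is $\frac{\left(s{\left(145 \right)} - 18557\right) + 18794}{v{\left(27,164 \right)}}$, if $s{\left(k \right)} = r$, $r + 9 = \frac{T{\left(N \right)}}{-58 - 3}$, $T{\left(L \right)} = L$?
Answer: $\frac{13894}{1603263} \approx 0.0086661$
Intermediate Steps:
$r = - \frac{563}{61}$ ($r = -9 + \frac{14}{-58 - 3} = -9 + \frac{14}{-61} = -9 + 14 \left(- \frac{1}{61}\right) = -9 - \frac{14}{61} = - \frac{563}{61} \approx -9.2295$)
$v{\left(C,X \right)} = -285 + 6 C X$ ($v{\left(C,X \right)} = 6 C X - 285 = -285 + 6 C X$)
$s{\left(k \right)} = - \frac{563}{61}$
$\frac{\left(s{\left(145 \right)} - 18557\right) + 18794}{v{\left(27,164 \right)}} = \frac{\left(- \frac{563}{61} - 18557\right) + 18794}{-285 + 6 \cdot 27 \cdot 164} = \frac{- \frac{1132540}{61} + 18794}{-285 + 26568} = \frac{13894}{61 \cdot 26283} = \frac{13894}{61} \cdot \frac{1}{26283} = \frac{13894}{1603263}$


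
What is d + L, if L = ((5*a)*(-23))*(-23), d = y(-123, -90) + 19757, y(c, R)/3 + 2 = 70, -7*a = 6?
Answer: 123857/7 ≈ 17694.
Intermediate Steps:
a = -6/7 (a = -1/7*6 = -6/7 ≈ -0.85714)
y(c, R) = 204 (y(c, R) = -6 + 3*70 = -6 + 210 = 204)
d = 19961 (d = 204 + 19757 = 19961)
L = -15870/7 (L = ((5*(-6/7))*(-23))*(-23) = -30/7*(-23)*(-23) = (690/7)*(-23) = -15870/7 ≈ -2267.1)
d + L = 19961 - 15870/7 = 123857/7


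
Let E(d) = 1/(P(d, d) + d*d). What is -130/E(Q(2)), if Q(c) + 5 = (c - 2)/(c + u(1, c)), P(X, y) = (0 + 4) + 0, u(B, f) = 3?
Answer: -3770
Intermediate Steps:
P(X, y) = 4 (P(X, y) = 4 + 0 = 4)
Q(c) = -5 + (-2 + c)/(3 + c) (Q(c) = -5 + (c - 2)/(c + 3) = -5 + (-2 + c)/(3 + c))
E(d) = 1/(4 + d²) (E(d) = 1/(4 + d*d) = 1/(4 + d²))
-130/E(Q(2)) = -130/(1/(4 + ((-17 - 4*2)/(3 + 2))²)) = -130/(1/(4 + ((-17 - 8)/5)²)) = -130/(1/(4 + ((⅕)*(-25))²)) = -130/(1/(4 + (-5)²)) = -130/(1/(4 + 25)) = -130/(1/29) = -130/1/29 = -130*29 = -1*3770 = -3770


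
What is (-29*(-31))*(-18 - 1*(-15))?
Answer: -2697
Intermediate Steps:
(-29*(-31))*(-18 - 1*(-15)) = 899*(-18 + 15) = 899*(-3) = -2697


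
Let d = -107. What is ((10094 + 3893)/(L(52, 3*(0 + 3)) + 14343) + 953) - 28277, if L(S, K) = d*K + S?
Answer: -367001981/13432 ≈ -27323.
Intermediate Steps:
L(S, K) = S - 107*K (L(S, K) = -107*K + S = S - 107*K)
((10094 + 3893)/(L(52, 3*(0 + 3)) + 14343) + 953) - 28277 = ((10094 + 3893)/((52 - 321*(0 + 3)) + 14343) + 953) - 28277 = (13987/((52 - 321*3) + 14343) + 953) - 28277 = (13987/((52 - 107*9) + 14343) + 953) - 28277 = (13987/((52 - 963) + 14343) + 953) - 28277 = (13987/(-911 + 14343) + 953) - 28277 = (13987/13432 + 953) - 28277 = 12814683/13432 - 28277 = -367001981/13432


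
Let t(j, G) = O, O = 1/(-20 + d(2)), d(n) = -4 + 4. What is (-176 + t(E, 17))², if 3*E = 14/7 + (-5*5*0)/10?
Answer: 12397441/400 ≈ 30994.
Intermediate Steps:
d(n) = 0
E = ⅔ (E = (14/7 + (-5*5*0)/10)/3 = (14*(⅐) - 25*0*(⅒))/3 = (2 + 0*(⅒))/3 = (2 + 0)/3 = (⅓)*2 = ⅔ ≈ 0.66667)
O = -1/20 (O = 1/(-20 + 0) = 1/(-20) = -1/20 ≈ -0.050000)
t(j, G) = -1/20
(-176 + t(E, 17))² = (-176 - 1/20)² = (-3521/20)² = 12397441/400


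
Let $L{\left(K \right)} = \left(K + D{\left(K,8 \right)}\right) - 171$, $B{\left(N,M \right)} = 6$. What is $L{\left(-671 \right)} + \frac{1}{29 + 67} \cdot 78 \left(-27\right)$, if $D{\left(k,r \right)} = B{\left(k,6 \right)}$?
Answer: $- \frac{13727}{16} \approx -857.94$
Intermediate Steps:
$D{\left(k,r \right)} = 6$
$L{\left(K \right)} = -165 + K$ ($L{\left(K \right)} = \left(K + 6\right) - 171 = \left(6 + K\right) - 171 = -165 + K$)
$L{\left(-671 \right)} + \frac{1}{29 + 67} \cdot 78 \left(-27\right) = \left(-165 - 671\right) + \frac{1}{29 + 67} \cdot 78 \left(-27\right) = -836 + \frac{1}{96} \cdot 78 \left(-27\right) = -836 + \frac{13}{16} \left(-27\right) = -836 - \frac{351}{16} = - \frac{13727}{16}$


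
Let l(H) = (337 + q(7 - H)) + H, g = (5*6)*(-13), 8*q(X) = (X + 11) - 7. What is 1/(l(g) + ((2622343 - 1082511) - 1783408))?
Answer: -8/1948631 ≈ -4.1054e-6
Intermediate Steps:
q(X) = ½ + X/8 (q(X) = ((X + 11) - 7)/8 = ((11 + X) - 7)/8 = (4 + X)/8 = ½ + X/8)
g = -390 (g = 30*(-13) = -390)
l(H) = 2707/8 + 7*H/8 (l(H) = (337 + (½ + (7 - H)/8)) + H = (337 + (½ + (7/8 - H/8))) + H = (337 + (11/8 - H/8)) + H = (2707/8 - H/8) + H = 2707/8 + 7*H/8)
1/(l(g) + ((2622343 - 1082511) - 1783408)) = 1/((2707/8 + (7/8)*(-390)) + ((2622343 - 1082511) - 1783408)) = 1/((2707/8 - 1365/4) + (1539832 - 1783408)) = 1/(-23/8 - 243576) = 1/(-1948631/8) = -8/1948631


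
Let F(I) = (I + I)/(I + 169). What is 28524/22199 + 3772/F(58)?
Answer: 4752767335/643771 ≈ 7382.7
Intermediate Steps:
F(I) = 2*I/(169 + I) (F(I) = (2*I)/(169 + I) = 2*I/(169 + I))
28524/22199 + 3772/F(58) = 28524/22199 + 3772/((2*58/(169 + 58))) = 28524*(1/22199) + 3772/((2*58/227)) = 28524/22199 + 3772/((2*58*(1/227))) = 28524/22199 + 3772/(116/227) = 28524/22199 + 3772*(227/116) = 28524/22199 + 214061/29 = 4752767335/643771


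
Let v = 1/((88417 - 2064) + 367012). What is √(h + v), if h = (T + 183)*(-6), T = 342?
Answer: I*√647450442705385/453365 ≈ 56.125*I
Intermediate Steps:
v = 1/453365 (v = 1/(86353 + 367012) = 1/453365 ≈ 2.2057e-6)
h = -3150 (h = (342 + 183)*(-6) = 525*(-6) = -3150)
√(h + v) = √(-3150 + 1/453365) = √(-1428099749/453365) = I*√647450442705385/453365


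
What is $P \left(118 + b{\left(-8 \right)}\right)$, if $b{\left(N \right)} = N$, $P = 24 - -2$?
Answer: $2860$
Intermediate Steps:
$P = 26$ ($P = 24 + 2 = 26$)
$P \left(118 + b{\left(-8 \right)}\right) = 26 \left(118 - 8\right) = 26 \cdot 110 = 2860$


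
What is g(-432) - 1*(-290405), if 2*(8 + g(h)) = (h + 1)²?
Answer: 766555/2 ≈ 3.8328e+5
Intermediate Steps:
g(h) = -8 + (1 + h)²/2 (g(h) = -8 + (h + 1)²/2 = -8 + (1 + h)²/2)
g(-432) - 1*(-290405) = (-8 + (1 - 432)²/2) - 1*(-290405) = (-8 + (½)*(-431)²) + 290405 = (-8 + (½)*185761) + 290405 = (-8 + 185761/2) + 290405 = 185745/2 + 290405 = 766555/2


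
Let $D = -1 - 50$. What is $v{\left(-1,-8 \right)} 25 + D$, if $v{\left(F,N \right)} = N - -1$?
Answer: $-226$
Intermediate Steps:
$v{\left(F,N \right)} = 1 + N$ ($v{\left(F,N \right)} = N + 1 = 1 + N$)
$D = -51$ ($D = -1 - 50 = -51$)
$v{\left(-1,-8 \right)} 25 + D = \left(1 - 8\right) 25 - 51 = \left(-7\right) 25 - 51 = -175 - 51 = -226$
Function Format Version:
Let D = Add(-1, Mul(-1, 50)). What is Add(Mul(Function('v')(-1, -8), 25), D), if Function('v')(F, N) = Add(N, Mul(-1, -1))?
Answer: -226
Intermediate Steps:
Function('v')(F, N) = Add(1, N) (Function('v')(F, N) = Add(N, 1) = Add(1, N))
D = -51 (D = Add(-1, -50) = -51)
Add(Mul(Function('v')(-1, -8), 25), D) = Add(Mul(Add(1, -8), 25), -51) = Add(Mul(-7, 25), -51) = Add(-175, -51) = -226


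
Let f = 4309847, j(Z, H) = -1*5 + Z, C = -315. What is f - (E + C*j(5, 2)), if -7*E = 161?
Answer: 4309870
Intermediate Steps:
j(Z, H) = -5 + Z
E = -23 (E = -1/7*161 = -23)
f - (E + C*j(5, 2)) = 4309847 - (-23 - 315*(-5 + 5)) = 4309847 - (-23 - 315*0) = 4309847 - (-23 + 0) = 4309847 - 1*(-23) = 4309847 + 23 = 4309870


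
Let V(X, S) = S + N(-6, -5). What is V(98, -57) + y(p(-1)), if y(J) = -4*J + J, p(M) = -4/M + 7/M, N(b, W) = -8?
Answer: -56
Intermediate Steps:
V(X, S) = -8 + S (V(X, S) = S - 8 = -8 + S)
p(M) = 3/M
y(J) = -3*J
V(98, -57) + y(p(-1)) = (-8 - 57) - 9/(-1) = -65 - 9*(-1) = -65 - 3*(-3) = -65 + 9 = -56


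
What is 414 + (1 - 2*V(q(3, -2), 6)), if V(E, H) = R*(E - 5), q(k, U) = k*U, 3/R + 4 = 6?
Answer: 448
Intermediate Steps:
R = 3/2 (R = 3/(-4 + 6) = 3/2 ≈ 1.5000)
q(k, U) = U*k
V(E, H) = -15/2 + 3*E/2 (V(E, H) = 3*(E - 5)/2 = 3*(-5 + E)/2 = -15/2 + 3*E/2)
414 + (1 - 2*V(q(3, -2), 6)) = 414 + (1 - 2*(-15/2 + 3*(-2*3)/2)) = 414 + (1 - 2*(-15/2 + (3/2)*(-6))) = 414 + (1 - 2*(-15/2 - 9)) = 414 + (1 - 2*(-33/2)) = 414 + (1 + 33) = 414 + 34 = 448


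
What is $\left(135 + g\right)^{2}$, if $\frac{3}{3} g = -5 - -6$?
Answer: $18496$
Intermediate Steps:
$g = 1$ ($g = -5 - -6 = -5 + 6 = 1$)
$\left(135 + g\right)^{2} = \left(135 + 1\right)^{2} = 136^{2} = 18496$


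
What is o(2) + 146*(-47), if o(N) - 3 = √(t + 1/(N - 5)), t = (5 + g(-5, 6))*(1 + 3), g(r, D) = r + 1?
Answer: -6859 + √33/3 ≈ -6857.1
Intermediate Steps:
g(r, D) = 1 + r
t = 4 (t = (5 + (1 - 5))*(1 + 3) = (5 - 4)*4 = 1*4 = 4)
o(N) = 3 + √(4 + 1/(-5 + N)) (o(N) = 3 + √(4 + 1/(N - 5)) = 3 + √(4 + 1/(-5 + N)))
o(2) + 146*(-47) = (3 + √((-19 + 4*2)/(-5 + 2))) + 146*(-47) = (3 + √((-19 + 8)/(-3))) - 6862 = (3 + √(-⅓*(-11))) - 6862 = (3 + √(11/3)) - 6862 = (3 + √33/3) - 6862 = -6859 + √33/3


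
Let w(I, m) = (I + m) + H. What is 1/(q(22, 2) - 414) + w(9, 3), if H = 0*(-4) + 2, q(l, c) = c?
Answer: 5767/412 ≈ 13.998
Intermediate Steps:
H = 2 (H = 0 + 2 = 2)
w(I, m) = 2 + I + m (w(I, m) = (I + m) + 2 = 2 + I + m)
1/(q(22, 2) - 414) + w(9, 3) = 1/(2 - 414) + (2 + 9 + 3) = 1/(-412) + 14 = -1/412 + 14 = 5767/412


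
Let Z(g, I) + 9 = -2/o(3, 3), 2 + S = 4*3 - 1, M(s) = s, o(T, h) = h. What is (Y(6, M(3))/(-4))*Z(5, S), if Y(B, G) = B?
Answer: 29/2 ≈ 14.500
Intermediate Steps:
S = 9 (S = -2 + (4*3 - 1) = -2 + (12 - 1) = -2 + 11 = 9)
Z(g, I) = -29/3 (Z(g, I) = -9 - 2/3 = -9 - 2*⅓ = -9 - ⅔ = -29/3)
(Y(6, M(3))/(-4))*Z(5, S) = (6/(-4))*(-29/3) = (6*(-¼))*(-29/3) = -3/2*(-29/3) = 29/2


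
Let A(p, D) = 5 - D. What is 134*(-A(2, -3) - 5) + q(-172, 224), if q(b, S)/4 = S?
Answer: -846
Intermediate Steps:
q(b, S) = 4*S
134*(-A(2, -3) - 5) + q(-172, 224) = 134*(-(5 - 1*(-3)) - 5) + 4*224 = 134*(-(5 + 3) - 5) + 896 = 134*(-1*8 - 5) + 896 = 134*(-8 - 5) + 896 = 134*(-13) + 896 = -1742 + 896 = -846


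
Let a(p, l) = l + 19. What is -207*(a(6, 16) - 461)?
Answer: 88182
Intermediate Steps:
a(p, l) = 19 + l
-207*(a(6, 16) - 461) = -207*((19 + 16) - 461) = -207*(35 - 461) = -207*(-426) = 88182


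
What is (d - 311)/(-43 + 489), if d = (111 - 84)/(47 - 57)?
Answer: -3137/4460 ≈ -0.70336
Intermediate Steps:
d = -27/10 (d = 27/(-10) = 27*(-⅒) = -27/10 ≈ -2.7000)
(d - 311)/(-43 + 489) = (-27/10 - 311)/(-43 + 489) = -3137/10/446 = -3137/10*1/446 = -3137/4460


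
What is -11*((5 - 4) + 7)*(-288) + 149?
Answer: 25493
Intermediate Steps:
-11*((5 - 4) + 7)*(-288) + 149 = -11*(1 + 7)*(-288) + 149 = -11*8*(-288) + 149 = -88*(-288) + 149 = 25344 + 149 = 25493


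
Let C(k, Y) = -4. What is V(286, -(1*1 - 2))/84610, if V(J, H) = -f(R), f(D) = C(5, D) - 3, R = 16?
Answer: 7/84610 ≈ 8.2733e-5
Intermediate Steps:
f(D) = -7 (f(D) = -4 - 3 = -7)
V(J, H) = 7 (V(J, H) = -1*(-7) = 7)
V(286, -(1*1 - 2))/84610 = 7/84610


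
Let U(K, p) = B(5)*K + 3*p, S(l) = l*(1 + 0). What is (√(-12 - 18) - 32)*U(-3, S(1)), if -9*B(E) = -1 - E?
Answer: -32 + I*√30 ≈ -32.0 + 5.4772*I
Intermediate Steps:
B(E) = ⅑ + E/9 (B(E) = -(-1 - E)/9 = ⅑ + E/9)
S(l) = l (S(l) = l*1 = l)
U(K, p) = 3*p + 2*K/3 (U(K, p) = (⅑ + (⅑)*5)*K + 3*p = (⅑ + 5/9)*K + 3*p = 2*K/3 + 3*p = 3*p + 2*K/3)
(√(-12 - 18) - 32)*U(-3, S(1)) = (√(-12 - 18) - 32)*(3*1 + (⅔)*(-3)) = (√(-30) - 32)*(3 - 2) = (I*√30 - 32)*1 = (-32 + I*√30)*1 = -32 + I*√30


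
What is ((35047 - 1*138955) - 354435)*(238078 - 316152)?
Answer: 35784671382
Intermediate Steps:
((35047 - 1*138955) - 354435)*(238078 - 316152) = ((35047 - 138955) - 354435)*(-78074) = (-103908 - 354435)*(-78074) = -458343*(-78074) = 35784671382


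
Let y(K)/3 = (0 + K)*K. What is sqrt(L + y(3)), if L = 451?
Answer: sqrt(478) ≈ 21.863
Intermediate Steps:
y(K) = 3*K**2 (y(K) = 3*((0 + K)*K) = 3*(K*K) = 3*K**2)
sqrt(L + y(3)) = sqrt(451 + 3*3**2) = sqrt(451 + 3*9) = sqrt(451 + 27) = sqrt(478)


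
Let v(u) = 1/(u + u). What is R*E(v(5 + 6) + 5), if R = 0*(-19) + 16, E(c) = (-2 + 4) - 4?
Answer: -32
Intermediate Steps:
v(u) = 1/(2*u)
E(c) = -2 (E(c) = 2 - 4 = -2)
R = 16 (R = 0 + 16 = 16)
R*E(v(5 + 6) + 5) = 16*(-2) = -32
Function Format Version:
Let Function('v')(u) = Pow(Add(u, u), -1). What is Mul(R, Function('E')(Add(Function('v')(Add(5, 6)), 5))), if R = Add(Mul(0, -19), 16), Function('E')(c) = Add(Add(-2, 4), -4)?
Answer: -32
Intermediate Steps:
Function('v')(u) = Mul(Rational(1, 2), Pow(u, -1)) (Function('v')(u) = Pow(Mul(2, u), -1) = Mul(Rational(1, 2), Pow(u, -1)))
Function('E')(c) = -2 (Function('E')(c) = Add(2, -4) = -2)
R = 16 (R = Add(0, 16) = 16)
Mul(R, Function('E')(Add(Function('v')(Add(5, 6)), 5))) = Mul(16, -2) = -32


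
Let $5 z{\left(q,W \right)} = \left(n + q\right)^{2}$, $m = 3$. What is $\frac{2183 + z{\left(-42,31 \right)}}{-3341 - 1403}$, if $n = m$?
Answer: $- \frac{3109}{5930} \approx -0.52428$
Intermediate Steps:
$n = 3$
$z{\left(q,W \right)} = \frac{\left(3 + q\right)^{2}}{5}$
$\frac{2183 + z{\left(-42,31 \right)}}{-3341 - 1403} = \frac{2183 + \frac{\left(3 - 42\right)^{2}}{5}}{-3341 - 1403} = \frac{2183 + \frac{\left(-39\right)^{2}}{5}}{-4744} = \left(2183 + \frac{1}{5} \cdot 1521\right) \left(- \frac{1}{4744}\right) = \left(2183 + \frac{1521}{5}\right) \left(- \frac{1}{4744}\right) = \frac{12436}{5} \left(- \frac{1}{4744}\right) = - \frac{3109}{5930}$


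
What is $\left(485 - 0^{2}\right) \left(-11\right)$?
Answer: $-5335$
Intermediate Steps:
$\left(485 - 0^{2}\right) \left(-11\right) = \left(485 - 0\right) \left(-11\right) = \left(485 + 0\right) \left(-11\right) = 485 \left(-11\right) = -5335$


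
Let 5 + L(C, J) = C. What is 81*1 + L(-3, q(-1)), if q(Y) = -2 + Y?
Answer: 73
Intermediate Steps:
L(C, J) = -5 + C
81*1 + L(-3, q(-1)) = 81*1 + (-5 - 3) = 81 - 8 = 73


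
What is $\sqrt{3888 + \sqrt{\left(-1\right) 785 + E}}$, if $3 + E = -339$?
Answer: $\sqrt{3888 + 7 i \sqrt{23}} \approx 62.354 + 0.2692 i$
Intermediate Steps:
$E = -342$ ($E = -3 - 339 = -342$)
$\sqrt{3888 + \sqrt{\left(-1\right) 785 + E}} = \sqrt{3888 + \sqrt{\left(-1\right) 785 - 342}} = \sqrt{3888 + \sqrt{-785 - 342}} = \sqrt{3888 + \sqrt{-1127}} = \sqrt{3888 + 7 i \sqrt{23}}$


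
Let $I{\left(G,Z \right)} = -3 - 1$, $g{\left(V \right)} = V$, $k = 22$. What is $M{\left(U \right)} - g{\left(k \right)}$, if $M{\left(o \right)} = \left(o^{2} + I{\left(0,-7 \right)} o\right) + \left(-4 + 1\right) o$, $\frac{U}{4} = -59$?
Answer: $57326$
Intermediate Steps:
$U = -236$ ($U = 4 \left(-59\right) = -236$)
$I{\left(G,Z \right)} = -4$
$M{\left(o \right)} = o^{2} - 7 o$ ($M{\left(o \right)} = \left(o^{2} - 4 o\right) + \left(-4 + 1\right) o = \left(o^{2} - 4 o\right) - 3 o = o^{2} - 7 o$)
$M{\left(U \right)} - g{\left(k \right)} = - 236 \left(-7 - 236\right) - 22 = \left(-236\right) \left(-243\right) - 22 = 57348 - 22 = 57326$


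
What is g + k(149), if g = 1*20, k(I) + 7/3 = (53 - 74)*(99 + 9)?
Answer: -6751/3 ≈ -2250.3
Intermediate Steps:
k(I) = -6811/3 (k(I) = -7/3 + (53 - 74)*(99 + 9) = -7/3 - 21*108 = -7/3 - 2268 = -6811/3)
g = 20
g + k(149) = 20 - 6811/3 = -6751/3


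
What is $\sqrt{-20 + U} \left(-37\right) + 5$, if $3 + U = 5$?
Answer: $5 - 111 i \sqrt{2} \approx 5.0 - 156.98 i$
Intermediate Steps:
$U = 2$ ($U = -3 + 5 = 2$)
$\sqrt{-20 + U} \left(-37\right) + 5 = \sqrt{-20 + 2} \left(-37\right) + 5 = \sqrt{-18} \left(-37\right) + 5 = 3 i \sqrt{2} \left(-37\right) + 5 = - 111 i \sqrt{2} + 5 = 5 - 111 i \sqrt{2}$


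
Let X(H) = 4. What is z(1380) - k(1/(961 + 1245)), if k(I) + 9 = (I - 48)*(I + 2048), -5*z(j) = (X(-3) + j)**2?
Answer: -6929296482481/24332180 ≈ -2.8478e+5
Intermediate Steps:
z(j) = -(4 + j)**2/5
k(I) = -9 + (-48 + I)*(2048 + I) (k(I) = -9 + (I - 48)*(I + 2048) = -9 + (-48 + I)*(2048 + I))
z(1380) - k(1/(961 + 1245)) = -(4 + 1380)**2/5 - (-98313 + (1/(961 + 1245))**2 + 2000/(961 + 1245)) = -1/5*1384**2 - (-98313 + (1/2206)**2 + 2000/2206) = -1/5*1915456 - (-98313 + (1/2206)**2 + 2000*(1/2206)) = -1915456/5 - (-98313 + 1/4866436 + 1000/1103) = -1915456/5 - 1*(-478429510467/4866436) = -1915456/5 + 478429510467/4866436 = -6929296482481/24332180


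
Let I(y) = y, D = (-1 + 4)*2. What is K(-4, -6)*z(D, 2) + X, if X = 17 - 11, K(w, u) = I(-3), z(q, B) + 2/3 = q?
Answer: -10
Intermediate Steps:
D = 6 (D = 3*2 = 6)
z(q, B) = -2/3 + q
K(w, u) = -3
X = 6
K(-4, -6)*z(D, 2) + X = -3*(-2/3 + 6) + 6 = -3*16/3 + 6 = -16 + 6 = -10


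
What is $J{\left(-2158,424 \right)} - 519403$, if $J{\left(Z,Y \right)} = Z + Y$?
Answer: $-521137$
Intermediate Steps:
$J{\left(Z,Y \right)} = Y + Z$
$J{\left(-2158,424 \right)} - 519403 = \left(424 - 2158\right) - 519403 = -1734 - 519403 = -521137$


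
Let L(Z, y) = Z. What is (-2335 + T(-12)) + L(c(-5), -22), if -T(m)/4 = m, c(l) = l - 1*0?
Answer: -2292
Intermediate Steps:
c(l) = l (c(l) = l + 0 = l)
T(m) = -4*m
(-2335 + T(-12)) + L(c(-5), -22) = (-2335 - 4*(-12)) - 5 = (-2335 + 48) - 5 = -2287 - 5 = -2292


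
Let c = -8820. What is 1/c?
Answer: -1/8820 ≈ -0.00011338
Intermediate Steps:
1/c = 1/(-8820) = -1/8820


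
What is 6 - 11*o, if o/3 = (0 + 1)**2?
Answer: -27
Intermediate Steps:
o = 3 (o = 3*(0 + 1)**2 = 3*1**2 = 3*1 = 3)
6 - 11*o = 6 - 11*3 = 6 - 33 = -27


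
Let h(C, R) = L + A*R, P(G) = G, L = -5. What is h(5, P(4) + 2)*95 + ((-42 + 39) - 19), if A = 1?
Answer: 73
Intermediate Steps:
h(C, R) = -5 + R (h(C, R) = -5 + 1*R = -5 + R)
h(5, P(4) + 2)*95 + ((-42 + 39) - 19) = (-5 + (4 + 2))*95 + ((-42 + 39) - 19) = (-5 + 6)*95 + (-3 - 19) = 1*95 - 22 = 95 - 22 = 73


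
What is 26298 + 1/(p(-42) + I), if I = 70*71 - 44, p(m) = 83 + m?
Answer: 130622167/4967 ≈ 26298.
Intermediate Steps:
I = 4926 (I = 4970 - 44 = 4926)
26298 + 1/(p(-42) + I) = 26298 + 1/((83 - 42) + 4926) = 26298 + 1/(41 + 4926) = 26298 + 1/4967 = 130622167/4967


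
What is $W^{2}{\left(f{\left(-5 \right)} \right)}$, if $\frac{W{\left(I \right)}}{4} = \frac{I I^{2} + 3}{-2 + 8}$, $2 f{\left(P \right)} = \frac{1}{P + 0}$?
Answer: $\frac{8994001}{2250000} \approx 3.9973$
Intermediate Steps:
$f{\left(P \right)} = \frac{1}{2 P}$ ($f{\left(P \right)} = \frac{1}{2 \left(P + 0\right)} = \frac{1}{2 P}$)
$W{\left(I \right)} = 2 + \frac{2 I^{3}}{3}$ ($W{\left(I \right)} = 4 \frac{I I^{2} + 3}{-2 + 8} = 4 \frac{I^{3} + 3}{6} = 4 \left(3 + I^{3}\right) \frac{1}{6} = 4 \left(\frac{1}{2} + \frac{I^{3}}{6}\right) = 2 + \frac{2 I^{3}}{3}$)
$W^{2}{\left(f{\left(-5 \right)} \right)} = \left(2 + \frac{2 \left(\frac{1}{2 \left(-5\right)}\right)^{3}}{3}\right)^{2} = \left(2 + \frac{2 \left(\frac{1}{2} \left(- \frac{1}{5}\right)\right)^{3}}{3}\right)^{2} = \left(2 + \frac{2 \left(- \frac{1}{10}\right)^{3}}{3}\right)^{2} = \left(2 + \frac{2}{3} \left(- \frac{1}{1000}\right)\right)^{2} = \left(2 - \frac{1}{1500}\right)^{2} = \left(\frac{2999}{1500}\right)^{2} = \frac{8994001}{2250000}$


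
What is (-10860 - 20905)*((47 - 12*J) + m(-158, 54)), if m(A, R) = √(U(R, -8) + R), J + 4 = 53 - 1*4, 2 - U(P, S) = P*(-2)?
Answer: 15660145 - 63530*√41 ≈ 1.5253e+7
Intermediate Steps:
U(P, S) = 2 + 2*P (U(P, S) = 2 - P*(-2) = 2 - (-2)*P = 2 + 2*P)
J = 45 (J = -4 + (53 - 1*4) = -4 + (53 - 4) = -4 + 49 = 45)
m(A, R) = √(2 + 3*R) (m(A, R) = √((2 + 2*R) + R) = √(2 + 3*R))
(-10860 - 20905)*((47 - 12*J) + m(-158, 54)) = (-10860 - 20905)*((47 - 12*45) + √(2 + 3*54)) = -31765*((47 - 540) + √(2 + 162)) = -31765*(-493 + √164) = -31765*(-493 + 2*√41) = 15660145 - 63530*√41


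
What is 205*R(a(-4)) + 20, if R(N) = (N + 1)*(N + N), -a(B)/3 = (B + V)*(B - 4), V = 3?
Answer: 226340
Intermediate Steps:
a(B) = -3*(-4 + B)*(3 + B) (a(B) = -3*(B + 3)*(B - 4) = -3*(3 + B)*(-4 + B) = -3*(-4 + B)*(3 + B))
R(N) = 2*N*(1 + N) (R(N) = (1 + N)*(2*N) = 2*N*(1 + N))
205*R(a(-4)) + 20 = 205*(2*(36 - 3*(-4)² + 3*(-4))*(1 + (36 - 3*(-4)² + 3*(-4)))) + 20 = 205*(2*(36 - 3*16 - 12)*(1 + (36 - 3*16 - 12))) + 20 = 205*(2*(36 - 48 - 12)*(1 + (36 - 48 - 12))) + 20 = 205*(2*(-24)*(1 - 24)) + 20 = 205*(2*(-24)*(-23)) + 20 = 205*1104 + 20 = 226320 + 20 = 226340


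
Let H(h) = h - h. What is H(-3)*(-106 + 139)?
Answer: 0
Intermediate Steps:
H(h) = 0
H(-3)*(-106 + 139) = 0*(-106 + 139) = 0*33 = 0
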